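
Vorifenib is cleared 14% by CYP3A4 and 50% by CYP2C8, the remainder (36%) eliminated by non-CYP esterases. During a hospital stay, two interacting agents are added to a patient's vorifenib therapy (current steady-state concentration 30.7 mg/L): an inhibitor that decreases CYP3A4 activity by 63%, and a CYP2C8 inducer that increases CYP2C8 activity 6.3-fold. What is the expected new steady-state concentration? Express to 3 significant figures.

8.62 mg/L

CYP3A4: 0.14 × 0.37 = 0.0518
CYP2C8: 0.5 × 6.3 = 3.15
Other: 0.36 (unchanged)
CL_new/CL_old = 0.0518 + 3.15 + 0.36 = 3.5618.
Dividing the baseline by the relative clearance: 30.7 / 3.5618 = 8.62 mg/L.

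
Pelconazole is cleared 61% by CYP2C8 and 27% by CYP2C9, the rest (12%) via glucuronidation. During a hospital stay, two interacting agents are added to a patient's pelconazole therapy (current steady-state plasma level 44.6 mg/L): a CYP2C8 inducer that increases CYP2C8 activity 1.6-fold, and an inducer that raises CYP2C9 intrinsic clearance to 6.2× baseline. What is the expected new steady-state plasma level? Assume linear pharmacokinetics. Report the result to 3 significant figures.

16.1 mg/L

CYP2C8: 0.61 × 1.6 = 0.976
CYP2C9: 0.27 × 6.2 = 1.674
Other: 0.12 (unchanged)
New clearance relative to baseline: 0.976 + 1.674 + 0.12 = 2.77.
Steady-state plasma level ∝ 1/CL: new value = 44.6 / 2.77 = 16.1 mg/L.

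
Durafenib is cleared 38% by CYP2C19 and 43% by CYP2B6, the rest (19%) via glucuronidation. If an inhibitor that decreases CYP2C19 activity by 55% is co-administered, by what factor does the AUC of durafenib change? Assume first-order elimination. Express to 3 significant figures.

1.26

The CYP2C19 pathway (38% of clearance) is reduced to 0.45× activity: 0.38 × 0.45 = 0.171.
CYP2B6 (43%) and the residual 19% are unaffected.
CL_new/CL_old = 0.171 + 0.43 + 0.19 = 0.791.
AUC is inversely proportional to clearance, so the fold-change is 1 / 0.791 = 1.26.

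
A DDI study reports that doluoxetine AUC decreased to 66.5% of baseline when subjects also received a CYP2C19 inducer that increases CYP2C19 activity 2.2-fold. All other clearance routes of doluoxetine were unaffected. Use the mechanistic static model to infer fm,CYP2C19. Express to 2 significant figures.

Let x = fm,CYP2C19. Because AUC ∝ 1/CL, relative clearance rose to 1/0.665 = 1.504.
Only the CYP2C19 route changed, so 1.504 = x·2.2 + (1 − x), giving x = 0.42.

0.42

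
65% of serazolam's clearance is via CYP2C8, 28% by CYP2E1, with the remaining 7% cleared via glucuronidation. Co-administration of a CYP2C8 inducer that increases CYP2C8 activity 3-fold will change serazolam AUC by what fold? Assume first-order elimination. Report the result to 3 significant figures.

0.435

CYP2C8: 0.65 × 3 = 1.95
CYP2E1: 0.28 (unchanged)
Other: 0.07 (unchanged)
CL_new/CL_old = 1.95 + 0.28 + 0.07 = 2.3.
AUC ratio = CL_old/CL_new = 1 / 2.3 = 0.435.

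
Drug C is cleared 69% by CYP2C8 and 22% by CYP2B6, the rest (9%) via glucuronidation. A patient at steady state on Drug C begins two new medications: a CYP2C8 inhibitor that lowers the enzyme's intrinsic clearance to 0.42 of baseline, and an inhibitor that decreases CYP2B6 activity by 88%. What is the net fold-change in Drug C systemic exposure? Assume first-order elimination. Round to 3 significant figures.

CYP2C8: 0.69 × 0.42 = 0.2898
CYP2B6: 0.22 × 0.12 = 0.0264
Other: 0.09 (unchanged)
CL_new/CL_old = 0.2898 + 0.0264 + 0.09 = 0.4062.
Because systemic exposure varies inversely with clearance, the combined effect is 1 / 0.4062 = 2.46.

2.46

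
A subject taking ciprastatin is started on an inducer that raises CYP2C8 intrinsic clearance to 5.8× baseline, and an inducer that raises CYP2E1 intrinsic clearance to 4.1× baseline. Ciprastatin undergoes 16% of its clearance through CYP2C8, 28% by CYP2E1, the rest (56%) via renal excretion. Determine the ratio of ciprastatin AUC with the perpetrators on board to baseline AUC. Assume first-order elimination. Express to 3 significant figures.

The CYP2C8 pathway (16% of clearance) rises to 5.8× activity: 0.16 × 5.8 = 0.928.
The CYP2E1 pathway (28% of clearance) is boosted to 4.1× activity: 0.28 × 4.1 = 1.148.
Non-CYP routes (56%) are unchanged.
CL_new/CL_old = 0.928 + 1.148 + 0.56 = 2.636.
Net AUC ratio = 1 / 2.636 = 0.379.

0.379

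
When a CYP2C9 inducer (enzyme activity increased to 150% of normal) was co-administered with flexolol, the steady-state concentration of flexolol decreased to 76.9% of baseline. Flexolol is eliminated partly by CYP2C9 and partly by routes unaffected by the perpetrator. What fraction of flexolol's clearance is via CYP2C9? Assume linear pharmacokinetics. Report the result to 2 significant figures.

0.60

Let x = fm,CYP2C9. Because steady-state concentration ∝ 1/CL, relative clearance rose to 1/0.769 = 1.3.
Only the CYP2C9 route changed, so 1.3 = x·1.5 + (1 − x), giving x = 0.60.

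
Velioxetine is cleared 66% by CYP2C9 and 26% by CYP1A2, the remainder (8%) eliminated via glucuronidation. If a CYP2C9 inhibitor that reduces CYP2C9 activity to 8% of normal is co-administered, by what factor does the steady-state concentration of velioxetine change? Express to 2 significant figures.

CYP2C9: 0.66 × 0.08 = 0.0528
CYP1A2: 0.26 (unchanged)
Other: 0.08 (unchanged)
CL_new/CL_old = 0.0528 + 0.26 + 0.08 = 0.3928.
Since steady-state concentration ∝ 1/CL, the ratio is 1 / 0.3928 = 2.5.

2.5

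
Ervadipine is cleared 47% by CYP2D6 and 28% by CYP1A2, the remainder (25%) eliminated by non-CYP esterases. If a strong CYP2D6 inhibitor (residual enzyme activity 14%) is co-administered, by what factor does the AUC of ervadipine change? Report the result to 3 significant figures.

The CYP2D6 pathway (47% of clearance) falls to 0.14× activity: 0.47 × 0.14 = 0.0658.
CYP1A2 (28%) and the residual 25% are unaffected.
Relative clearance = 0.0658 + 0.28 + 0.25 = 0.5958.
AUC ratio = CL_old/CL_new = 1 / 0.5958 = 1.68.

1.68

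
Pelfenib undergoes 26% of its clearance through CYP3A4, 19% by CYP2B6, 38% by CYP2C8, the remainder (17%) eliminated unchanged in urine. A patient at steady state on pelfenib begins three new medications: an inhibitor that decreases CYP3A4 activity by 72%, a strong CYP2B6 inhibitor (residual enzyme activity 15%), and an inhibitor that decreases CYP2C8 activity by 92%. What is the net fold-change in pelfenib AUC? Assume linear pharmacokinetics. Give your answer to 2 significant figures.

The CYP3A4 pathway (26% of clearance) drops to 0.28× activity: 0.26 × 0.28 = 0.0728.
The CYP2B6 pathway (19% of clearance) drops to 0.15× activity: 0.19 × 0.15 = 0.0285.
The CYP2C8 pathway (38% of clearance) is reduced to 0.08× activity: 0.38 × 0.08 = 0.0304.
Non-CYP routes (17%) are unchanged.
New clearance relative to baseline: 0.0728 + 0.0285 + 0.0304 + 0.17 = 0.3017.
Net AUC ratio = 1 / 0.3017 = 3.3.

3.3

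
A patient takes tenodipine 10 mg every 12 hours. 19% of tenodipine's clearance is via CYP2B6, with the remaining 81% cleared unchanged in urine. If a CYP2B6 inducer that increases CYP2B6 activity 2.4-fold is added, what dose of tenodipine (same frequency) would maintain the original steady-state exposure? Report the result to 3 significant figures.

12.7 mg

The CYP2B6 pathway (19% of clearance) is boosted to 2.4× activity: 0.19 × 2.4 = 0.456.
The remaining 81% of clearance is unaffected.
Relative clearance = 0.456 + 0.81 = 1.266.
Css,avg = (dose rate)/CL, so holding Css fixed requires dose ∝ CL: 10 × 1.266 = 12.7 mg.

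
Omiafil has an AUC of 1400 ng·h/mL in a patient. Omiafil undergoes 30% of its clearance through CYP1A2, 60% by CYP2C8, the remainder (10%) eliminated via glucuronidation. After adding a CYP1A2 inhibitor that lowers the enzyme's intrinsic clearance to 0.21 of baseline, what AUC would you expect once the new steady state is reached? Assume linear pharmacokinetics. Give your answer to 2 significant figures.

1.8 × 10³ ng·h/mL

CYP1A2: 0.3 × 0.21 = 0.063
CYP2C8: 0.6 (unchanged)
Other: 0.1 (unchanged)
Relative clearance = 0.063 + 0.6 + 0.1 = 0.763.
New AUC = baseline ÷ relative clearance = 1400 / 0.763 = 1.8 × 10³ ng·h/mL.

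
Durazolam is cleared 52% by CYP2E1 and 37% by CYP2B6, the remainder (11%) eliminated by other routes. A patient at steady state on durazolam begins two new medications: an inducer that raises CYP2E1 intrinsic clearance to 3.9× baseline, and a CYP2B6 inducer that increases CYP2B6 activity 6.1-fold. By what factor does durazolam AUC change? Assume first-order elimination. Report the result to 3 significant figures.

0.228

The CYP2E1 pathway (52% of clearance) rises to 3.9× activity: 0.52 × 3.9 = 2.028.
The CYP2B6 pathway (37% of clearance) rises to 6.1× activity: 0.37 × 6.1 = 2.257.
The remaining 11% of clearance is unaffected.
CL_new/CL_old = 2.028 + 2.257 + 0.11 = 4.395.
Because AUC varies inversely with clearance, the combined effect is 1 / 4.395 = 0.228.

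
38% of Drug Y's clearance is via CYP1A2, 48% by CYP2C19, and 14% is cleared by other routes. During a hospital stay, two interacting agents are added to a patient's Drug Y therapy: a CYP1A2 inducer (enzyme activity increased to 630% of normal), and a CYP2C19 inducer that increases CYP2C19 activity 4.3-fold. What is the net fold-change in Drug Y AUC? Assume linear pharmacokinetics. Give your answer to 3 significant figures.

0.217

The CYP1A2 pathway (38% of clearance) is boosted to 6.3× activity: 0.38 × 6.3 = 2.394.
The CYP2C19 pathway (48% of clearance) rises to 4.3× activity: 0.48 × 4.3 = 2.064.
The remaining 14% of clearance is unaffected.
New clearance relative to baseline: 2.394 + 2.064 + 0.14 = 4.598.
AUC ∝ 1/CL: fold-change = 1 / 4.598 = 0.217.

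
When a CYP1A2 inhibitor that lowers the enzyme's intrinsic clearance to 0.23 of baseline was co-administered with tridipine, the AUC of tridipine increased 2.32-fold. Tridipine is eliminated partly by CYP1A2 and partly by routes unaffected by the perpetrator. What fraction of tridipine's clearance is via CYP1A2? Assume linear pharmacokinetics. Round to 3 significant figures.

Call the CYP1A2 fraction fm. After the interaction, CL_new/CL_old = fm × 0.23 + (1 − fm).
AUC ratio = 1 / (new CL fraction), so new CL fraction = 1 / 2.32 = 0.431.
fm × 0.23 + 1 − fm = 0.431  ⇒  fm × (0.23 − 1) = −0.569  ⇒  fm = 0.739.

0.739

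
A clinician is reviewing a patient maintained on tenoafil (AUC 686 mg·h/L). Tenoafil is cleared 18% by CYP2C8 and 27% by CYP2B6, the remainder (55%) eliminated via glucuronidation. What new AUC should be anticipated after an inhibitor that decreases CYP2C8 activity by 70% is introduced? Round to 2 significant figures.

The CYP2C8 pathway (18% of clearance) drops to 0.3× activity: 0.18 × 0.3 = 0.054.
CYP2B6 (27%) and the residual 55% are unaffected.
CL_new/CL_old = 0.054 + 0.27 + 0.55 = 0.874.
With dosing unchanged, AUC scales as 1/CL: 686 / 0.874 = 7.8 × 10² mg·h/L.

7.8 × 10² mg·h/L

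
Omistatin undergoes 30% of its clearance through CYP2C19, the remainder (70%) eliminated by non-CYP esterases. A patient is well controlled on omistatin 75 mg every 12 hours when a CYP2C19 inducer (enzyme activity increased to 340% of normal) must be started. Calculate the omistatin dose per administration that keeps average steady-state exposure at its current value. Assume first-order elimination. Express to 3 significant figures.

129 mg

The CYP2C19 pathway (30% of clearance) rises to 3.4× activity: 0.3 × 3.4 = 1.02.
The remaining 70% of clearance is unaffected.
Relative clearance = 1.02 + 0.7 = 1.72.
Css,avg = (dose rate)/CL, so holding Css fixed requires dose ∝ CL: 75 × 1.72 = 129 mg.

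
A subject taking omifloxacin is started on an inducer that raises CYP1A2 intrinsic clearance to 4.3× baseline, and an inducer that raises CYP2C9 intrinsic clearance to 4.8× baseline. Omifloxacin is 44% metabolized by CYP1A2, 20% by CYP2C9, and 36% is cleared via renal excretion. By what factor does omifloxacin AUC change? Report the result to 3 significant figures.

0.311

The CYP1A2 pathway (44% of clearance) is boosted to 4.3× activity: 0.44 × 4.3 = 1.892.
The CYP2C9 pathway (20% of clearance) rises to 4.8× activity: 0.2 × 4.8 = 0.96.
The remaining 36% of clearance is unaffected.
New clearance relative to baseline: 1.892 + 0.96 + 0.36 = 3.212.
Net AUC ratio = 1 / 3.212 = 0.311.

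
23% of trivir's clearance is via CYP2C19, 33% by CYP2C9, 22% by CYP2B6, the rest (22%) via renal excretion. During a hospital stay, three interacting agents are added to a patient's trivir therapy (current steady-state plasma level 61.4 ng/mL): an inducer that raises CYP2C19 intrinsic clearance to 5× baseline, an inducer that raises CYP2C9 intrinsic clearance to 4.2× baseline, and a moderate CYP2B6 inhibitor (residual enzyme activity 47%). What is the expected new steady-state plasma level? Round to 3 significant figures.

21.5 ng/mL

The CYP2C19 pathway (23% of clearance) increases to 5× activity: 0.23 × 5 = 1.15.
The CYP2C9 pathway (33% of clearance) is boosted to 4.2× activity: 0.33 × 4.2 = 1.386.
The CYP2B6 pathway (22% of clearance) falls to 0.47× activity: 0.22 × 0.47 = 0.1034.
Non-CYP routes (22%) are unchanged.
New clearance relative to baseline: 1.15 + 1.386 + 0.1034 + 0.22 = 2.8594.
New steady-state plasma level = 61.4 / 2.8594 = 21.5 ng/mL (concentration scales inversely with clearance).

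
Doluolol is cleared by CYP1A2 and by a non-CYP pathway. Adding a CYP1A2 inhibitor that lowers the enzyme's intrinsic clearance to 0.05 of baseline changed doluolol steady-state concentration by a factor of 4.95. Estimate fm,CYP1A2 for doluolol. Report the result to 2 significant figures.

Let x = fm,CYP1A2. Because steady-state concentration ∝ 1/CL, relative clearance fell to 1/4.95 = 0.202.
Setting x·0.05 + (1 − x) = 0.202 and solving: x = (0.202 − 1)/(0.05 − 1) = 0.84.

0.84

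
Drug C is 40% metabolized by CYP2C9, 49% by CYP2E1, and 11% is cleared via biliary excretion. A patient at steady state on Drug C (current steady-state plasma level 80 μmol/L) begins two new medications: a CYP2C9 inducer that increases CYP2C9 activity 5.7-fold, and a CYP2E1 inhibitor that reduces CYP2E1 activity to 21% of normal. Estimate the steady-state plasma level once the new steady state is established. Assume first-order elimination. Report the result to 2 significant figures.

32 μmol/L

The CYP2C9 pathway (40% of clearance) rises to 5.7× activity: 0.4 × 5.7 = 2.28.
The CYP2E1 pathway (49% of clearance) is reduced to 0.21× activity: 0.49 × 0.21 = 0.1029.
Non-CYP routes (11%) are unchanged.
New clearance relative to baseline: 2.28 + 0.1029 + 0.11 = 2.4929.
Steady-state plasma level ∝ 1/CL: new value = 80 / 2.4929 = 32 μmol/L.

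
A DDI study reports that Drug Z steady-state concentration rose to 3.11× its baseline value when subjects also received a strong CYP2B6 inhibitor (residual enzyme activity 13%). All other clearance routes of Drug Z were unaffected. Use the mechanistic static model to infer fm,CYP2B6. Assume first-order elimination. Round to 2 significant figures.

0.78

Let x = fm,CYP2B6. Because steady-state concentration ∝ 1/CL, relative clearance fell to 1/3.11 = 0.3215.
Only the CYP2B6 route changed, so 0.3215 = x·0.13 + (1 − x), giving x = 0.78.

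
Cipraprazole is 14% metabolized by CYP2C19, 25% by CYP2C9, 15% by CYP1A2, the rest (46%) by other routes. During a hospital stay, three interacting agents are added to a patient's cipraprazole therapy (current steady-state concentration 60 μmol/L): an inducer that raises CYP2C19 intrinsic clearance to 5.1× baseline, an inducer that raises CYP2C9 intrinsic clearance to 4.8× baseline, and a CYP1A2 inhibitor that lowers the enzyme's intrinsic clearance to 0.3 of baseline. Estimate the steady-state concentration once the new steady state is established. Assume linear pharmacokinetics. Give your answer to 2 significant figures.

25 μmol/L

The CYP2C19 pathway (14% of clearance) is boosted to 5.1× activity: 0.14 × 5.1 = 0.714.
The CYP2C9 pathway (25% of clearance) increases to 4.8× activity: 0.25 × 4.8 = 1.2.
The CYP1A2 pathway (15% of clearance) falls to 0.3× activity: 0.15 × 0.3 = 0.045.
Non-CYP routes (46%) are unchanged.
Relative clearance = 0.714 + 1.2 + 0.045 + 0.46 = 2.419.
Dividing the baseline by the relative clearance: 60 / 2.419 = 25 μmol/L.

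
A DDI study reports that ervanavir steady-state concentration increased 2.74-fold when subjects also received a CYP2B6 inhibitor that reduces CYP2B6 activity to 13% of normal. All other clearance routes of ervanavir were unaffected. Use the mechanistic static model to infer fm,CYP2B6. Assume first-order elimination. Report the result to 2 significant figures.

0.73

Let fm be the CYP2B6 fraction. New clearance relative to baseline = fm × 0.13 + (1 − fm).
Steady-state concentration ratio = 1 / (new CL fraction), so new CL fraction = 1 / 2.74 = 0.365.
fm × 0.13 + 1 − fm = 0.365  ⇒  fm × (0.13 − 1) = −0.635  ⇒  fm = 0.73.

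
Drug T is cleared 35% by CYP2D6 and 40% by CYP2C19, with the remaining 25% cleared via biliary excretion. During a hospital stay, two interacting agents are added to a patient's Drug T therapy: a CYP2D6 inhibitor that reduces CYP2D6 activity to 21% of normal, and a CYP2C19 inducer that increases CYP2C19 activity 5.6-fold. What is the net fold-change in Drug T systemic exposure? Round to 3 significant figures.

The CYP2D6 pathway (35% of clearance) drops to 0.21× activity: 0.35 × 0.21 = 0.0735.
The CYP2C19 pathway (40% of clearance) rises to 5.6× activity: 0.4 × 5.6 = 2.24.
The remaining 25% of clearance is unaffected.
New clearance relative to baseline: 0.0735 + 2.24 + 0.25 = 2.5635.
Because systemic exposure varies inversely with clearance, the combined effect is 1 / 2.5635 = 0.390.

0.390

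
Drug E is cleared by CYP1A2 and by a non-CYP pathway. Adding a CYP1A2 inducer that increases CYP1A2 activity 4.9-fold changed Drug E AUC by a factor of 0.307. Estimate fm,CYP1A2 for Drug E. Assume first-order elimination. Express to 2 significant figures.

Let x = fm,CYP1A2. Because AUC ∝ 1/CL, relative clearance rose to 1/0.307 = 3.257.
Only the CYP1A2 route changed, so 3.257 = x·4.9 + (1 − x), giving x = 0.58.

0.58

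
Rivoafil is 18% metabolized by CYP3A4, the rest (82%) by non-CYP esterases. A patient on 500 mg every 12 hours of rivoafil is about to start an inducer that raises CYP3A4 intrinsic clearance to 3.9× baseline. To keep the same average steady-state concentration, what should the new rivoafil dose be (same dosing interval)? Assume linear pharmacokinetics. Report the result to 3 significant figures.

CYP3A4: 0.18 × 3.9 = 0.702
Other: 0.82 (unchanged)
New clearance relative to baseline: 0.702 + 0.82 = 1.522.
Css,avg = (dose rate)/CL, so holding Css fixed requires dose ∝ CL: 500 × 1.522 = 761 mg.

761 mg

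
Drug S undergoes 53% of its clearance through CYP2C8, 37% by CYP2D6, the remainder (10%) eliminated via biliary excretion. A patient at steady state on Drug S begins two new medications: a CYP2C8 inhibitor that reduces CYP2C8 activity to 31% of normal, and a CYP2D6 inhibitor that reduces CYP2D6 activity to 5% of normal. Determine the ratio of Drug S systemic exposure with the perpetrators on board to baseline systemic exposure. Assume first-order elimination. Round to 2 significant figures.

3.5

The CYP2C8 pathway (53% of clearance) is reduced to 0.31× activity: 0.53 × 0.31 = 0.1643.
The CYP2D6 pathway (37% of clearance) falls to 0.05× activity: 0.37 × 0.05 = 0.0185.
The remaining 10% of clearance is unaffected.
CL_new/CL_old = 0.1643 + 0.0185 + 0.1 = 0.2828.
Net systemic exposure ratio = 1 / 0.2828 = 3.5.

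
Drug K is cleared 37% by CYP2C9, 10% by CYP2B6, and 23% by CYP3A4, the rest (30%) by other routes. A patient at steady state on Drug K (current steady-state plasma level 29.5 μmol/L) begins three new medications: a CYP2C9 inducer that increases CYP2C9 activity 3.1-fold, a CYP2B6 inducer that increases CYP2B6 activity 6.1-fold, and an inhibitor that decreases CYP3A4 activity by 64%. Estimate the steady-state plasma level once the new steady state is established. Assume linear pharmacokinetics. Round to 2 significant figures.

14 μmol/L

The CYP2C9 pathway (37% of clearance) increases to 3.1× activity: 0.37 × 3.1 = 1.147.
The CYP2B6 pathway (10% of clearance) rises to 6.1× activity: 0.1 × 6.1 = 0.61.
The CYP3A4 pathway (23% of clearance) drops to 0.36× activity: 0.23 × 0.36 = 0.0828.
Non-CYP routes (30%) are unchanged.
CL_new/CL_old = 1.147 + 0.61 + 0.0828 + 0.3 = 2.1398.
Steady-state plasma level ∝ 1/CL: new value = 29.5 / 2.1398 = 14 μmol/L.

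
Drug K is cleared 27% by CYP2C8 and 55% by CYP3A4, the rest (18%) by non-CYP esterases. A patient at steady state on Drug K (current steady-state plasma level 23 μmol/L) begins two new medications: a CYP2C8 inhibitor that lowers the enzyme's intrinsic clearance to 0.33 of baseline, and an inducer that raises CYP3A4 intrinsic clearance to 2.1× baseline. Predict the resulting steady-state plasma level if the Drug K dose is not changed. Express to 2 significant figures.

The CYP2C8 pathway (27% of clearance) is reduced to 0.33× activity: 0.27 × 0.33 = 0.0891.
The CYP3A4 pathway (55% of clearance) rises to 2.1× activity: 0.55 × 2.1 = 1.155.
Non-CYP routes (18%) are unchanged.
Relative clearance = 0.0891 + 1.155 + 0.18 = 1.4241.
New steady-state plasma level = 23 / 1.4241 = 16 μmol/L (concentration scales inversely with clearance).

16 μmol/L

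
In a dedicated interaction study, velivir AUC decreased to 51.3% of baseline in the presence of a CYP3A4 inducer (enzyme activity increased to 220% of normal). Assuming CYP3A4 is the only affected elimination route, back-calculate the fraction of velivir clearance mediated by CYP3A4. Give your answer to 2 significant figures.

0.79

Let fm be the CYP3A4 fraction. New clearance relative to baseline = fm × 2.2 + (1 − fm).
AUC ratio = 1 / (new CL fraction), so new CL fraction = 1 / 0.513 = 1.949.
fm × 2.2 + 1 − fm = 1.949  ⇒  fm × (2.2 − 1) = 0.9493  ⇒  fm = 0.79.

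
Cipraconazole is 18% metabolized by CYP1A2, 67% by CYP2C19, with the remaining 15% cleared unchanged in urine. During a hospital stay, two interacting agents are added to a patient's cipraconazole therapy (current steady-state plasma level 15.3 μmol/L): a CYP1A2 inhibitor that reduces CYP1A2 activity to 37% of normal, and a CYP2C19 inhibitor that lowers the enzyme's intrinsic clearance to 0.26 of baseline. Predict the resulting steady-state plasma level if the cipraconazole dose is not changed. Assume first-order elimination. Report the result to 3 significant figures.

CYP1A2: 0.18 × 0.37 = 0.0666
CYP2C19: 0.67 × 0.26 = 0.1742
Other: 0.15 (unchanged)
CL_new/CL_old = 0.0666 + 0.1742 + 0.15 = 0.3908.
New steady-state plasma level = 15.3 / 0.3908 = 39.2 μmol/L (concentration scales inversely with clearance).

39.2 μmol/L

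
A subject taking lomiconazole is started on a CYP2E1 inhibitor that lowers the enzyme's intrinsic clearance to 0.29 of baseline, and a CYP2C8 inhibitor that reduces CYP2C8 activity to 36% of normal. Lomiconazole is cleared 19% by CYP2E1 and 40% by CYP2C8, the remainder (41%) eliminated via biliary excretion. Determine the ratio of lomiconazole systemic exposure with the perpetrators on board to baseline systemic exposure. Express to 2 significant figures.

CYP2E1: 0.19 × 0.29 = 0.0551
CYP2C8: 0.4 × 0.36 = 0.144
Other: 0.41 (unchanged)
Relative clearance = 0.0551 + 0.144 + 0.41 = 0.6091.
Net systemic exposure ratio = 1 / 0.6091 = 1.6.

1.6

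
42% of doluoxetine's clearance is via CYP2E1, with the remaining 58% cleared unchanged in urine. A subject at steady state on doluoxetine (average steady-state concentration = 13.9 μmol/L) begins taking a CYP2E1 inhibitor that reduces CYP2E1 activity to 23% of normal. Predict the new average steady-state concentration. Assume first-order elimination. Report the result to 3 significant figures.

The CYP2E1 pathway (42% of clearance) is reduced to 0.23× activity: 0.42 × 0.23 = 0.0966.
The remaining 58% of clearance is unaffected.
New clearance relative to baseline: 0.0966 + 0.58 = 0.6766.
Average steady-state concentration ∝ 1/CL, so new value = 13.9 / 0.6766 = 20.5 μmol/L.

20.5 μmol/L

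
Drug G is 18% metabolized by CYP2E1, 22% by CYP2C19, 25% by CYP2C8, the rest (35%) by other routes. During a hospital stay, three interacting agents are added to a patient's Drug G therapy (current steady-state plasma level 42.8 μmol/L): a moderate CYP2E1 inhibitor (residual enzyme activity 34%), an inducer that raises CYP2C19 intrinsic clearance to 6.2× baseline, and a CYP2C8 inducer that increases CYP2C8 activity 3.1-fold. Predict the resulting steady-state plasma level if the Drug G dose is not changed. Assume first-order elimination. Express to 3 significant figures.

CYP2E1: 0.18 × 0.34 = 0.0612
CYP2C19: 0.22 × 6.2 = 1.364
CYP2C8: 0.25 × 3.1 = 0.775
Other: 0.35 (unchanged)
CL_new/CL_old = 0.0612 + 1.364 + 0.775 + 0.35 = 2.5502.
Dividing the baseline by the relative clearance: 42.8 / 2.5502 = 16.8 μmol/L.

16.8 μmol/L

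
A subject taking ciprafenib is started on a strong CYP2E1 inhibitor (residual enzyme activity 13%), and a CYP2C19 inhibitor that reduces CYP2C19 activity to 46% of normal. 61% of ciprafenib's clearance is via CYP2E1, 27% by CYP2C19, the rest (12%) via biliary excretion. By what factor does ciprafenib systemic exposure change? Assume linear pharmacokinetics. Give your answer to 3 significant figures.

3.09

CYP2E1: 0.61 × 0.13 = 0.0793
CYP2C19: 0.27 × 0.46 = 0.1242
Other: 0.12 (unchanged)
CL_new/CL_old = 0.0793 + 0.1242 + 0.12 = 0.3235.
Because systemic exposure varies inversely with clearance, the combined effect is 1 / 0.3235 = 3.09.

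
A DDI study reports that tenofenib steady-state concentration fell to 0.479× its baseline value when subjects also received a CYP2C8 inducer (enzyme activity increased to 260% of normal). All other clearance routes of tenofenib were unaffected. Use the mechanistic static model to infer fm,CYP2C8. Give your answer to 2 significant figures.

Let fm be the CYP2C8 fraction. New clearance relative to baseline = fm × 2.6 + (1 − fm).
Steady-state concentration ratio = 1 / (new CL fraction), so new CL fraction = 1 / 0.479 = 2.088.
fm × 2.6 + 1 − fm = 2.088  ⇒  fm × (2.6 − 1) = 1.088  ⇒  fm = 0.68.

0.68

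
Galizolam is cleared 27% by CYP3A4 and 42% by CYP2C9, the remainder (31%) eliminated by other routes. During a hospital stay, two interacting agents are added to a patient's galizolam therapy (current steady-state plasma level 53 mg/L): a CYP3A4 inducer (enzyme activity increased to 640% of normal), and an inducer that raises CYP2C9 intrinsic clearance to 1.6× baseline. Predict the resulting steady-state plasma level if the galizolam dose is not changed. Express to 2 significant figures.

20 mg/L

CYP3A4: 0.27 × 6.4 = 1.728
CYP2C9: 0.42 × 1.6 = 0.672
Other: 0.31 (unchanged)
Relative clearance = 1.728 + 0.672 + 0.31 = 2.71.
Dividing the baseline by the relative clearance: 53 / 2.71 = 20 mg/L.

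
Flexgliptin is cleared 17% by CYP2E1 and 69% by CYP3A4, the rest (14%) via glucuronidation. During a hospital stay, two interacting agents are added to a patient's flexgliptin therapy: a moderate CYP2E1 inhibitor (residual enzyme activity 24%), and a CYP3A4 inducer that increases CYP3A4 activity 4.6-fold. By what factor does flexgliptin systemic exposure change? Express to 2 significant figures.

The CYP2E1 pathway (17% of clearance) is reduced to 0.24× activity: 0.17 × 0.24 = 0.0408.
The CYP3A4 pathway (69% of clearance) is boosted to 4.6× activity: 0.69 × 4.6 = 3.174.
The remaining 14% of clearance is unaffected.
New clearance relative to baseline: 0.0408 + 3.174 + 0.14 = 3.3548.
Because systemic exposure varies inversely with clearance, the combined effect is 1 / 3.3548 = 0.30.

0.30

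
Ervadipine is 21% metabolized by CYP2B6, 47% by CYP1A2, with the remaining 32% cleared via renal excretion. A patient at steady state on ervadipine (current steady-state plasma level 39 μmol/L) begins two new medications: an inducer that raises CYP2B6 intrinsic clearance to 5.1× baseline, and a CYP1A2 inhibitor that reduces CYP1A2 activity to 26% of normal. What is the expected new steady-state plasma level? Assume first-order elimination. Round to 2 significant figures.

26 μmol/L

CYP2B6: 0.21 × 5.1 = 1.071
CYP1A2: 0.47 × 0.26 = 0.1222
Other: 0.32 (unchanged)
CL_new/CL_old = 1.071 + 0.1222 + 0.32 = 1.5132.
Steady-state plasma level ∝ 1/CL: new value = 39 / 1.5132 = 26 μmol/L.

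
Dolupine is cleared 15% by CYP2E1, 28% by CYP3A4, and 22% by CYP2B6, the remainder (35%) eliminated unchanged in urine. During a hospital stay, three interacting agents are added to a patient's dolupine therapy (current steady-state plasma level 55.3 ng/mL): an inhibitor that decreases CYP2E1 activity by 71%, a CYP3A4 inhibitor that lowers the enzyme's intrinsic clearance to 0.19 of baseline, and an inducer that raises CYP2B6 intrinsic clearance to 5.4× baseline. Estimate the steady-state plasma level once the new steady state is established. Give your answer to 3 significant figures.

33.8 ng/mL

The CYP2E1 pathway (15% of clearance) is reduced to 0.29× activity: 0.15 × 0.29 = 0.0435.
The CYP3A4 pathway (28% of clearance) drops to 0.19× activity: 0.28 × 0.19 = 0.0532.
The CYP2B6 pathway (22% of clearance) rises to 5.4× activity: 0.22 × 5.4 = 1.188.
Non-CYP routes (35%) are unchanged.
CL_new/CL_old = 0.0435 + 0.0532 + 1.188 + 0.35 = 1.6347.
New steady-state plasma level = 55.3 / 1.6347 = 33.8 ng/mL (concentration scales inversely with clearance).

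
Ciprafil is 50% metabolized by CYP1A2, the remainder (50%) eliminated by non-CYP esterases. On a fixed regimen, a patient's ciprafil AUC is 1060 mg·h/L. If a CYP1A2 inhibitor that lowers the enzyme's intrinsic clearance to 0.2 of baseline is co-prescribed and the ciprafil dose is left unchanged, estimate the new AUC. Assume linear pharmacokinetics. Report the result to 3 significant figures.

1.77 × 10³ mg·h/L

The CYP1A2 pathway (50% of clearance) falls to 0.2× activity: 0.5 × 0.2 = 0.1.
The remaining 50% of clearance is unaffected.
Relative clearance = 0.1 + 0.5 = 0.6.
AUC ∝ 1/CL, so new value = 1060 / 0.6 = 1.77 × 10³ mg·h/L.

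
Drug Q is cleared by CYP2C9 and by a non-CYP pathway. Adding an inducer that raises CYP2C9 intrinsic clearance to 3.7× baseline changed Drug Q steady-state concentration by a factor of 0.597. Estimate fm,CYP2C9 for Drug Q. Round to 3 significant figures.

Call the CYP2C9 fraction fm. After the interaction, CL_new/CL_old = fm × 3.7 + (1 − fm).
Steady-state concentration ratio = 1 / (new CL fraction), so new CL fraction = 1 / 0.597 = 1.675.
fm × 3.7 + 1 − fm = 1.675  ⇒  fm × (3.7 − 1) = 0.675  ⇒  fm = 0.250.

0.250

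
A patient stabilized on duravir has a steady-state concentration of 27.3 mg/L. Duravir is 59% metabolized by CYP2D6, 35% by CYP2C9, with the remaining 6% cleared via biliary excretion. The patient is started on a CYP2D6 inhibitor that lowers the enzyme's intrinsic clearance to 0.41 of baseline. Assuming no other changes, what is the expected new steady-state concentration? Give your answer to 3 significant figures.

CYP2D6: 0.59 × 0.41 = 0.2419
CYP2C9: 0.35 (unchanged)
Other: 0.06 (unchanged)
CL_new/CL_old = 0.2419 + 0.35 + 0.06 = 0.6519.
Steady-state concentration ∝ 1/CL, so new value = 27.3 / 0.6519 = 41.9 mg/L.

41.9 mg/L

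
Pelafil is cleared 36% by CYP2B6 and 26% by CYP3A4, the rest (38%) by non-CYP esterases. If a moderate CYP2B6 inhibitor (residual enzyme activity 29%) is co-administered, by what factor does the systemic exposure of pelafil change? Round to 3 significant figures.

CYP2B6: 0.36 × 0.29 = 0.1044
CYP3A4: 0.26 (unchanged)
Other: 0.38 (unchanged)
Relative clearance = 0.1044 + 0.26 + 0.38 = 0.7444.
Since systemic exposure ∝ 1/CL, the ratio is 1 / 0.7444 = 1.34.

1.34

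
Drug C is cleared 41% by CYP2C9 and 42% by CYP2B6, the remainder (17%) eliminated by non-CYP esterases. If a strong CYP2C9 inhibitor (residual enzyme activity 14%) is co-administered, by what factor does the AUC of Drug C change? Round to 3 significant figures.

CYP2C9: 0.41 × 0.14 = 0.0574
CYP2B6: 0.42 (unchanged)
Other: 0.17 (unchanged)
Relative clearance = 0.0574 + 0.42 + 0.17 = 0.6474.
Since AUC ∝ 1/CL, the ratio is 1 / 0.6474 = 1.54.

1.54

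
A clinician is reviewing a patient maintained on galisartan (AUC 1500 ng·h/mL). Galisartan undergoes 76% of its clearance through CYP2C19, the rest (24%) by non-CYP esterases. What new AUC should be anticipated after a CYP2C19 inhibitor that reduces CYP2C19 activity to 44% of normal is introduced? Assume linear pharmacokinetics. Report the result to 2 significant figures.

2.6 × 10³ ng·h/mL

The CYP2C19 pathway (76% of clearance) is reduced to 0.44× activity: 0.76 × 0.44 = 0.3344.
Non-CYP routes (24%) are unchanged.
New clearance relative to baseline: 0.3344 + 0.24 = 0.5744.
AUC ∝ 1/CL, so new value = 1500 / 0.5744 = 2.6 × 10³ ng·h/mL.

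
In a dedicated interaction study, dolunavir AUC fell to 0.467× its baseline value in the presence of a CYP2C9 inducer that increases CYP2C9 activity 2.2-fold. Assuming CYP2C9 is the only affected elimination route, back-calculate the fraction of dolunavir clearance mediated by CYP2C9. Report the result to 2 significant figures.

Let x = fm,CYP2C9. Because AUC ∝ 1/CL, relative clearance rose to 1/0.467 = 2.141.
Setting x·2.2 + (1 − x) = 2.141 and solving: x = (2.141 − 1)/(2.2 − 1) = 0.95.

0.95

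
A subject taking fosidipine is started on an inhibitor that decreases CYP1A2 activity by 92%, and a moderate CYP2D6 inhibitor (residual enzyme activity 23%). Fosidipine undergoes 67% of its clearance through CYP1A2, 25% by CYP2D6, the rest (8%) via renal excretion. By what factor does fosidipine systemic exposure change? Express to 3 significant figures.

CYP1A2: 0.67 × 0.08 = 0.0536
CYP2D6: 0.25 × 0.23 = 0.0575
Other: 0.08 (unchanged)
New clearance relative to baseline: 0.0536 + 0.0575 + 0.08 = 0.1911.
Because systemic exposure varies inversely with clearance, the combined effect is 1 / 0.1911 = 5.23.

5.23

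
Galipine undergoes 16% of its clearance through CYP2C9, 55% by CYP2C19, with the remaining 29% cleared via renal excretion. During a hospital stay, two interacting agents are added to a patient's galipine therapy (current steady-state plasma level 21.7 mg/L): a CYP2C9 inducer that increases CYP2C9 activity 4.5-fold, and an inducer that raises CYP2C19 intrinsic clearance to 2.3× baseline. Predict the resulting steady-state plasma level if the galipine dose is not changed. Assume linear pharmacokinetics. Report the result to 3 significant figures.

The CYP2C9 pathway (16% of clearance) increases to 4.5× activity: 0.16 × 4.5 = 0.72.
The CYP2C19 pathway (55% of clearance) is boosted to 2.3× activity: 0.55 × 2.3 = 1.265.
Non-CYP routes (29%) are unchanged.
Relative clearance = 0.72 + 1.265 + 0.29 = 2.275.
Steady-state plasma level ∝ 1/CL: new value = 21.7 / 2.275 = 9.54 mg/L.

9.54 mg/L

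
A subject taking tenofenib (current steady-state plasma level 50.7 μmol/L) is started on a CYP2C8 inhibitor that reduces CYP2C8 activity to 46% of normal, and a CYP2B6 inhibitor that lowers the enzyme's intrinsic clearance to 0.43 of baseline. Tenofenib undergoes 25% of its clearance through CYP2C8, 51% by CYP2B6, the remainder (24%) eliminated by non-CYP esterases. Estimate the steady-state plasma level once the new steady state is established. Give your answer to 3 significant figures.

The CYP2C8 pathway (25% of clearance) is reduced to 0.46× activity: 0.25 × 0.46 = 0.115.
The CYP2B6 pathway (51% of clearance) drops to 0.43× activity: 0.51 × 0.43 = 0.2193.
Non-CYP routes (24%) are unchanged.
Relative clearance = 0.115 + 0.2193 + 0.24 = 0.5743.
Dividing the baseline by the relative clearance: 50.7 / 0.5743 = 88.3 μmol/L.

88.3 μmol/L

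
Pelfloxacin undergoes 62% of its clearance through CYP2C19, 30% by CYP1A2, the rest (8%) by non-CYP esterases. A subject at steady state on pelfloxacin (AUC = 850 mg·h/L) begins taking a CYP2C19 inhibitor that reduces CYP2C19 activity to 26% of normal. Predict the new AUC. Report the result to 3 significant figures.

The CYP2C19 pathway (62% of clearance) drops to 0.26× activity: 0.62 × 0.26 = 0.1612.
CYP1A2 (30%) and the residual 8% are unaffected.
New clearance relative to baseline: 0.1612 + 0.3 + 0.08 = 0.5412.
New AUC = baseline ÷ relative clearance = 850 / 0.5412 = 1.57 × 10³ mg·h/L.

1.57 × 10³ mg·h/L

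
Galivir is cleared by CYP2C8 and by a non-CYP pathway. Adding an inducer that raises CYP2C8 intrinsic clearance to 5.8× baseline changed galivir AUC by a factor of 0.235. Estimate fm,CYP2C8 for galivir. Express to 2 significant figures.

Let fm be the CYP2C8 fraction. New clearance relative to baseline = fm × 5.8 + (1 − fm).
AUC ratio = 1 / (new CL fraction), so new CL fraction = 1 / 0.235 = 4.255.
fm × 5.8 + 1 − fm = 4.255  ⇒  fm × (5.8 − 1) = 3.255  ⇒  fm = 0.68.

0.68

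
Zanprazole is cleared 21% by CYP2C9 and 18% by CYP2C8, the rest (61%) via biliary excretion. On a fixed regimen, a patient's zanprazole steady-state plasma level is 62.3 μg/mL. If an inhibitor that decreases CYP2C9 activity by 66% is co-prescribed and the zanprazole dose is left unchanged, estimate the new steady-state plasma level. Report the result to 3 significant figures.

The CYP2C9 pathway (21% of clearance) falls to 0.34× activity: 0.21 × 0.34 = 0.0714.
CYP2C8 (18%) and the residual 61% are unaffected.
Relative clearance = 0.0714 + 0.18 + 0.61 = 0.8614.
With dosing unchanged, steady-state plasma level scales as 1/CL: 62.3 / 0.8614 = 72.3 μg/mL.

72.3 μg/mL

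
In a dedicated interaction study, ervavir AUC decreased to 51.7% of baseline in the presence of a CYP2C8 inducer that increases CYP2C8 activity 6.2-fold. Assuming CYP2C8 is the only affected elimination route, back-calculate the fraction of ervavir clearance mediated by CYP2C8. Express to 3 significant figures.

0.180

Call the CYP2C8 fraction fm. After the interaction, CL_new/CL_old = fm × 6.2 + (1 − fm).
AUC ratio = 1 / (new CL fraction), so new CL fraction = 1 / 0.517 = 1.934.
fm × 6.2 + 1 − fm = 1.934  ⇒  fm × (6.2 − 1) = 0.9342  ⇒  fm = 0.180.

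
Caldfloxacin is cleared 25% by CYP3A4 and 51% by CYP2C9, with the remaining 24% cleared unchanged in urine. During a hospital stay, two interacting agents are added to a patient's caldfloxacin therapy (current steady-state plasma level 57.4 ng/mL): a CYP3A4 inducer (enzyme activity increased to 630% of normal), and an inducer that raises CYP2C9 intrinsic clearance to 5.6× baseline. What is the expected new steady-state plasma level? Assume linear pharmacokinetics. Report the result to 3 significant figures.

12.3 ng/mL

The CYP3A4 pathway (25% of clearance) rises to 6.3× activity: 0.25 × 6.3 = 1.575.
The CYP2C9 pathway (51% of clearance) increases to 5.6× activity: 0.51 × 5.6 = 2.856.
Non-CYP routes (24%) are unchanged.
Relative clearance = 1.575 + 2.856 + 0.24 = 4.671.
New steady-state plasma level = 57.4 / 4.671 = 12.3 ng/mL (concentration scales inversely with clearance).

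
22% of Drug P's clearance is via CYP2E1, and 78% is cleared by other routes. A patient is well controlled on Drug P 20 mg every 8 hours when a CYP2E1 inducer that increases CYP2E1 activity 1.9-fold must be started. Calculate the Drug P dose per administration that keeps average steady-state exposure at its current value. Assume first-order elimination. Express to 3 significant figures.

24.0 mg

CYP2E1: 0.22 × 1.9 = 0.418
Other: 0.78 (unchanged)
Relative clearance = 0.418 + 0.78 = 1.198.
Exposure is unchanged when dose changes in proportion to clearance. New dose = 20 mg × 1.198 = 24.0 mg.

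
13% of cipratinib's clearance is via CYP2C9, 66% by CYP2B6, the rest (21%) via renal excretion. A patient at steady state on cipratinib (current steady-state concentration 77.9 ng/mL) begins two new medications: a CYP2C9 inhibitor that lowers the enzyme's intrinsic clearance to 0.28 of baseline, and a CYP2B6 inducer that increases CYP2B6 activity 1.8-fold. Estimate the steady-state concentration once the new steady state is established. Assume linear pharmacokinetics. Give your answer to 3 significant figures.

The CYP2C9 pathway (13% of clearance) is reduced to 0.28× activity: 0.13 × 0.28 = 0.0364.
The CYP2B6 pathway (66% of clearance) rises to 1.8× activity: 0.66 × 1.8 = 1.188.
The remaining 21% of clearance is unaffected.
CL_new/CL_old = 0.0364 + 1.188 + 0.21 = 1.4344.
New steady-state concentration = 77.9 / 1.4344 = 54.3 ng/mL (concentration scales inversely with clearance).

54.3 ng/mL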